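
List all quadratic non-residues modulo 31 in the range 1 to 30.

Square k = 1,…,15 (k and 31−k give the same square):
1²=1, 2²=4, 3²=9, 4²=16, 5²=25, 6²≡5, 7²≡18, 8²≡2, 9²≡19, 10²≡7, 11²≡28, 12²≡20, 13²≡14, 14²≡10, 15²≡8 (mod 31).
The residues are {1, 2, 4, 5, 7, 8, 9, 10, 14, 16, 18, 19, 20, 25, 28}; the non-residues are the remaining 15 nonzero classes.

3 6 11 12 13 15 17 21 22 23 24 26 27 29 30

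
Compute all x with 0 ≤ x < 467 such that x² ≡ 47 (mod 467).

Since 467 ≡ 3 (mod 4), a square root of 47 is 47^((467+1)/4) = 47^117 mod 467.
Repeated squaring: 47^2≡341, 47^4≡465, 47^8≡4, 47^16≡16, 47^32≡256, 47^64≡156 (mod 467).
47^117 = 47^(64+32+16+4+1) ≡ 395 (mod 467).
Check: 395² = 156025 ≡ 47 (mod 467). The two roots are 72 and 395.

72, 395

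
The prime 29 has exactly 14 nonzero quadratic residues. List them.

1, 4, 5, 6, 7, 9, 13, 16, 20, 22, 23, 24, 25, 28

Square k = 1,…,14 (k and 29−k give the same square):
1²=1, 2²=4, 3²=9, 4²=16, 5²=25, 6²≡7, 7²≡20, 8²≡6, 9²≡23, 10²≡13, 11²≡5, 12²≡28, 13²≡24, 14²≡22 (mod 29).
So the quadratic residues mod 29 are {1, 4, 5, 6, 7, 9, 13, 16, 20, 22, 23, 24, 25, 28}.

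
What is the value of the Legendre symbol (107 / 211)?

Euler's criterion: (107/211) ≡ 107^105 (mod 211).
107^2 ≡ 55 (mod 211)
107^4 ≡ 71 (mod 211)
107^8 ≡ 188 (mod 211)
107^16 ≡ 107 (mod 211)
107^32 ≡ 55 (mod 211)
107^64 ≡ 71 (mod 211)
107^105 = 107^(64+32+8+1) ≡ 1 (mod 211).
Result is 1, so (107/211) = 1.

1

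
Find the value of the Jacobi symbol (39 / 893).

Reciprocity: 39 ≡ 3 and 893 ≡ 1 (mod 4), so (39/893) = +(893/39).
Reduce top mod 39: now compute (35/39).
Reciprocity: 35 ≡ 3 and 39 ≡ 3 (mod 4), so (35/39) = −(39/35).
Reduce top mod 35: now compute (4/35).
Pull out 2^2: since 35 ≡ 3 (mod 8), (2/35) = -1, so (2/35)^2 = +1.
Reached (1/35) = 1. Collecting the sign flips along the way, the symbol is -1.

-1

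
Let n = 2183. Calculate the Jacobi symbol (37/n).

0

Reciprocity: 37 ≡ 1 and 2183 ≡ 3 (mod 4), so (37/2183) = +(2183/37).
Reduce top mod 37: now compute (0/37).
Top reduces to 0: gcd > 1, so the symbol is 0.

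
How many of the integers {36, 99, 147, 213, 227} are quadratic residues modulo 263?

(36/263) = +1 → QR.
(99/263) = +1 → QR.
(147/263) = +1 → QR.
(213/263) = -1 → non-residue.
(227/263) = -1 → non-residue.
Total quadratic residues among the 5: 3.

3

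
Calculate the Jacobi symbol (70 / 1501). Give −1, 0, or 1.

Pull out 2: since 1501 ≡ 5 (mod 8), (2/1501) = -1.
Reciprocity: 35 ≡ 3 and 1501 ≡ 1 (mod 4), so (35/1501) = +(1501/35).
Reduce top mod 35: now compute (31/35).
Reciprocity: 31 ≡ 3 and 35 ≡ 3 (mod 4), so (31/35) = −(35/31).
Reduce top mod 31: now compute (4/31).
Pull out 2^2: since 31 ≡ 7 (mod 8), (2/31) = +1, so (2/31)^2 = +1.
Reached (1/31) = 1. Collecting the sign flips along the way, the symbol is +1.

1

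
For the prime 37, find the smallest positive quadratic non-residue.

(2/37) = −1, so 2 is the smallest positive non-residue mod 37.

2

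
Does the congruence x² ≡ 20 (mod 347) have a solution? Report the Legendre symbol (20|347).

-1

Pull out 2^2: since 347 ≡ 3 (mod 8), (2/347) = -1, so (2/347)^2 = +1.
Reciprocity: 5 ≡ 1 and 347 ≡ 3 (mod 4), so (5/347) = +(347/5).
Reduce top mod 5: now compute (2/5).
Pull out 2: since 5 ≡ 5 (mod 8), (2/5) = -1.
Reached (1/5) = 1. Collecting the sign flips along the way, the symbol is -1.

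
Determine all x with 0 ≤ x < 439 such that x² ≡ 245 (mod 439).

Since 439 ≡ 3 (mod 4), a square root of 245 is 245^((439+1)/4) = 245^110 mod 439.
Repeated squaring: 245^2≡321, 245^4≡315, 245^8≡11, 245^16≡121, 245^32≡154, 245^64≡10 (mod 439).
245^110 = 245^(64+32+8+4+2) ≡ 95 (mod 439).
Check: 95² = 9025 ≡ 245 (mod 439). The two roots are 95 and 344.

95, 344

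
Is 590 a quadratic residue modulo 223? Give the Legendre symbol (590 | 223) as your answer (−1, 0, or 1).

Euler's criterion: (590/223) ≡ 144^111 (mod 223).
144^2 ≡ 220 (mod 223)
144^4 ≡ 9 (mod 223)
144^8 ≡ 81 (mod 223)
144^16 ≡ 94 (mod 223)
144^32 ≡ 139 (mod 223)
144^64 ≡ 143 (mod 223)
144^111 = 144^(64+32+8+4+2+1) ≡ 1 (mod 223).
Result is 1, so (590/223) = 1.

1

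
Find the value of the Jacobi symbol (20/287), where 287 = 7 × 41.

Pull out 2^2: since 287 ≡ 7 (mod 8), (2/287) = +1, so (2/287)^2 = +1.
Reciprocity: 5 ≡ 1 and 287 ≡ 3 (mod 4), so (5/287) = +(287/5).
Reduce top mod 5: now compute (2/5).
Pull out 2: since 5 ≡ 5 (mod 8), (2/5) = -1.
Reached (1/5) = 1. Collecting the sign flips along the way, the symbol is -1.

-1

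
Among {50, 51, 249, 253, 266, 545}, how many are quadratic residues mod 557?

1

(50/557) = -1 → non-residue.
(51/557) = -1 → non-residue.
(249/557) = -1 → non-residue.
(253/557) = +1 → QR.
(266/557) = -1 → non-residue.
(545/557) = -1 → non-residue.
Total quadratic residues among the 6: 1.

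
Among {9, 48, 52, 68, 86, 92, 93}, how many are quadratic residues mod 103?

5

(9/103) = +1 → QR.
(48/103) = -1 → non-residue.
(52/103) = +1 → QR.
(68/103) = +1 → QR.
(86/103) = -1 → non-residue.
(92/103) = +1 → QR.
(93/103) = +1 → QR.
Total quadratic residues among the 7: 5.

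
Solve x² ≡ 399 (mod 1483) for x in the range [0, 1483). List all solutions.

Since 1483 ≡ 3 (mod 4), a square root of 399 is 399^((1483+1)/4) = 399^371 mod 1483.
Repeated squaring: 399^2≡520, 399^4≡494, 399^8≡824, 399^16≡1245, 399^32≡290, 399^64≡1052, 399^128≡386, 399^256≡696 (mod 1483).
399^371 = 399^(256+64+32+16+2+1) ≡ 486 (mod 1483).
Check: 486² = 236196 ≡ 399 (mod 1483). The two roots are 486 and 997.

486, 997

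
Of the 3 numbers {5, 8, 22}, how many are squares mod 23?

(5/23) = -1 → non-residue.
(8/23) = +1 → QR.
(22/23) = -1 → non-residue.
Total quadratic residues among the 3: 1.

1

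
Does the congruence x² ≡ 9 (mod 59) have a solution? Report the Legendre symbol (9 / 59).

Euler's criterion: (9/59) ≡ 9^29 (mod 59).
9^2 ≡ 22 (mod 59)
9^4 ≡ 12 (mod 59)
9^8 ≡ 26 (mod 59)
9^16 ≡ 27 (mod 59)
9^29 = 9^(16+8+4+1) ≡ 1 (mod 59).
Result is 1, so (9/59) = 1.

1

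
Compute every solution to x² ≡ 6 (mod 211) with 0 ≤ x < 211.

Since 211 ≡ 3 (mod 4), a square root of 6 is 6^((211+1)/4) = 6^53 mod 211.
Repeated squaring: 6^2≡36, 6^4≡30, 6^8≡56, 6^16≡182, 6^32≡208 (mod 211).
6^53 = 6^(32+16+4+1) ≡ 46 (mod 211).
Check: 46² = 2116 ≡ 6 (mod 211). The two roots are 46 and 165.

46, 165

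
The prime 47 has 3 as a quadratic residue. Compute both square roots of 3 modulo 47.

12, 35

Since 47 ≡ 3 (mod 4), a square root of 3 is 3^((47+1)/4) = 3^12 mod 47.
Repeated squaring: 3^2≡9, 3^4≡34, 3^8≡28 (mod 47).
3^12 = 3^(8+4) ≡ 12 (mod 47).
Check: 12² = 144 ≡ 3 (mod 47). The two roots are 12 and 35.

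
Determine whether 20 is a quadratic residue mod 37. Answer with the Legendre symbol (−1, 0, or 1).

Pull out 2^2: since 37 ≡ 5 (mod 8), (2/37) = -1, so (2/37)^2 = +1.
Reciprocity: 5 ≡ 1 and 37 ≡ 1 (mod 4), so (5/37) = +(37/5).
Reduce top mod 5: now compute (2/5).
Pull out 2: since 5 ≡ 5 (mod 8), (2/5) = -1.
Reached (1/5) = 1. Collecting the sign flips along the way, the symbol is -1.

-1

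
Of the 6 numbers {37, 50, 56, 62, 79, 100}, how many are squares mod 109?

(37/109) = -1 → non-residue.
(50/109) = -1 → non-residue.
(56/109) = -1 → non-residue.
(62/109) = -1 → non-residue.
(79/109) = -1 → non-residue.
(100/109) = +1 → QR.
Total quadratic residues among the 6: 1.

1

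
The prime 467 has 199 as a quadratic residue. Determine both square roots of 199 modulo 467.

40, 427

Since 467 ≡ 3 (mod 4), a square root of 199 is 199^((467+1)/4) = 199^117 mod 467.
Repeated squaring: 199^2≡373, 199^4≡430, 199^8≡435, 199^16≡90, 199^32≡161, 199^64≡236 (mod 467).
199^117 = 199^(64+32+16+4+1) ≡ 40 (mod 467).
Check: 40² = 1600 ≡ 199 (mod 467). The two roots are 40 and 427.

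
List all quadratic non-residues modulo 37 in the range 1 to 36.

Square k = 1,…,18 (k and 37−k give the same square):
1²=1, 2²=4, 3²=9, 4²=16, 5²=25, 6²=36, 7²≡12, 8²≡27, 9²≡7, 10²≡26, 11²≡10, 12²≡33, 13²≡21, 14²≡11, 15²≡3, 16²≡34, 17²≡30, 18²≡28 (mod 37).
The residues are {1, 3, 4, 7, 9, 10, 11, 12, 16, 21, 25, 26, 27, 28, 30, 33, 34, 36}; the non-residues are the remaining 18 nonzero classes.

2, 5, 6, 8, 13, 14, 15, 17, 18, 19, 20, 22, 23, 24, 29, 31, 32, 35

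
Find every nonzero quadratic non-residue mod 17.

Square k = 1,…,8 (k and 17−k give the same square):
1²=1, 2²=4, 3²=9, 4²=16, 5²≡8, 6²≡2, 7²≡15, 8²≡13 (mod 17).
The residues are {1, 2, 4, 8, 9, 13, 15, 16}; the non-residues are the remaining 8 nonzero classes.

3 5 6 7 10 11 12 14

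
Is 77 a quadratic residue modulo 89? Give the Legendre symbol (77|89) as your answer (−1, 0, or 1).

-1

Euler's criterion: (77/89) ≡ 77^44 (mod 89).
77^2 ≡ 55 (mod 89)
77^4 ≡ 88 (mod 89)
77^8 ≡ 1 (mod 89)
77^16 ≡ 1 (mod 89)
77^32 ≡ 1 (mod 89)
77^44 = 77^(32+8+4) ≡ 88 (mod 89).
Result is 88 ≡ −1, so (77/89) = −1.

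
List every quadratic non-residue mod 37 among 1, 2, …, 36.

2 5 6 8 13 14 15 17 18 19 20 22 23 24 29 31 32 35

Square k = 1,…,18 (k and 37−k give the same square):
1²=1, 2²=4, 3²=9, 4²=16, 5²=25, 6²=36, 7²≡12, 8²≡27, 9²≡7, 10²≡26, 11²≡10, 12²≡33, 13²≡21, 14²≡11, 15²≡3, 16²≡34, 17²≡30, 18²≡28 (mod 37).
The residues are {1, 3, 4, 7, 9, 10, 11, 12, 16, 21, 25, 26, 27, 28, 30, 33, 34, 36}; the non-residues are the remaining 18 nonzero classes.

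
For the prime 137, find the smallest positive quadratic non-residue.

3

(2/137) = +1, so 2 is a residue.
(3/137) = −1, so 3 is the smallest positive non-residue mod 137.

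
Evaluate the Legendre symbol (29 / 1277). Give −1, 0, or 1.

1

Reciprocity: 29 ≡ 1 and 1277 ≡ 1 (mod 4), so (29/1277) = +(1277/29).
Reduce top mod 29: now compute (1/29).
Reached (1/29) = 1. Collecting the sign flips along the way, the symbol is +1.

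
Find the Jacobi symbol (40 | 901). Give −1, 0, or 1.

-1

Pull out 2^3: since 901 ≡ 5 (mod 8), (2/901) = -1, so (2/901)^3 = -1.
Reciprocity: 5 ≡ 1 and 901 ≡ 1 (mod 4), so (5/901) = +(901/5).
Reduce top mod 5: now compute (1/5).
Reached (1/5) = 1. Collecting the sign flips along the way, the symbol is -1.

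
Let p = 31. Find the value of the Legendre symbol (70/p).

Euler's criterion: (70/31) ≡ 8^15 (mod 31).
8^2 ≡ 2 (mod 31)
8^4 ≡ 4 (mod 31)
8^8 ≡ 16 (mod 31)
8^15 = 8^(8+4+2+1) ≡ 1 (mod 31).
Result is 1, so (70/31) = 1.

1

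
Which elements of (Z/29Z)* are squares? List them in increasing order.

Square k = 1,…,14 (k and 29−k give the same square):
1²=1, 2²=4, 3²=9, 4²=16, 5²=25, 6²≡7, 7²≡20, 8²≡6, 9²≡23, 10²≡13, 11²≡5, 12²≡28, 13²≡24, 14²≡22 (mod 29).
So the quadratic residues mod 29 are {1, 4, 5, 6, 7, 9, 13, 16, 20, 22, 23, 24, 25, 28}.

1,4,5,6,7,9,13,16,20,22,23,24,25,28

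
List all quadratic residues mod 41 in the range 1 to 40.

1,2,4,5,8,9,10,16,18,20,21,23,25,31,32,33,36,37,39,40

Square k = 1,…,20 (k and 41−k give the same square):
1²=1, 2²=4, 3²=9, 4²=16, 5²=25, 6²=36, 7²≡8, 8²≡23, 9²≡40, 10²≡18, 11²≡39, 12²≡21, 13²≡5, 14²≡32, 15²≡20, 16²≡10, 17²≡2, 18²≡37, 19²≡33, 20²≡31 (mod 41).
So the quadratic residues mod 41 are {1, 2, 4, 5, 8, 9, 10, 16, 18, 20, 21, 23, 25, 31, 32, 33, 36, 37, 39, 40}.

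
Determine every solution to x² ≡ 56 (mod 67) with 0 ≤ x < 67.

18, 49

Since 67 ≡ 3 (mod 4), a square root of 56 is 56^((67+1)/4) = 56^17 mod 67.
Repeated squaring: 56^2≡54, 56^4≡35, 56^8≡19, 56^16≡26 (mod 67).
56^17 = 56^(16+1) ≡ 49 (mod 67).
Check: 49² = 2401 ≡ 56 (mod 67). The two roots are 18 and 49.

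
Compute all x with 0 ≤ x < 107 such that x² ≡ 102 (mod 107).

Since 107 ≡ 3 (mod 4), a square root of 102 is 102^((107+1)/4) = 102^27 mod 107.
Repeated squaring: 102^2≡25, 102^4≡90, 102^8≡75, 102^16≡61 (mod 107).
102^27 = 102^(16+8+2+1) ≡ 40 (mod 107).
Check: 40² = 1600 ≡ 102 (mod 107). The two roots are 40 and 67.

40, 67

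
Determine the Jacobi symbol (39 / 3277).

Reciprocity: 39 ≡ 3 and 3277 ≡ 1 (mod 4), so (39/3277) = +(3277/39).
Reduce top mod 39: now compute (1/39).
Reached (1/39) = 1. Collecting the sign flips along the way, the symbol is +1.

1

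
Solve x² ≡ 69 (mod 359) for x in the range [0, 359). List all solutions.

Since 359 ≡ 3 (mod 4), a square root of 69 is 69^((359+1)/4) = 69^90 mod 359.
Repeated squaring: 69^2≡94, 69^4≡220, 69^8≡294, 69^16≡276, 69^32≡68, 69^64≡316 (mod 359).
69^90 = 69^(64+16+8+2) ≡ 147 (mod 359).
Check: 147² = 21609 ≡ 69 (mod 359). The two roots are 147 and 212.

147, 212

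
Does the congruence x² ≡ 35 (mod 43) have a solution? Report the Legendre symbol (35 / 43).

Reciprocity: 35 ≡ 3 and 43 ≡ 3 (mod 4), so (35/43) = −(43/35).
Reduce top mod 35: now compute (8/35).
Pull out 2^3: since 35 ≡ 3 (mod 8), (2/35) = -1, so (2/35)^3 = -1.
Reached (1/35) = 1. Collecting the sign flips along the way, the symbol is +1.

1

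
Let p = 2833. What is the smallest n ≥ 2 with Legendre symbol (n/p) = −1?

(2/2833) = +1, so 2 is a residue.
(3/2833) = +1, so 3 is a residue.
(4/2833) = +1, so 4 is a residue.
(5/2833) = −1, so 5 is the smallest positive non-residue mod 2833.

5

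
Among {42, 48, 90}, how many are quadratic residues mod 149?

1

(42/149) = +1 → QR.
(48/149) = -1 → non-residue.
(90/149) = -1 → non-residue.
Total quadratic residues among the 3: 1.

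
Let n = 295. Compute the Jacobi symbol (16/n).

Pull out 2^4: since 295 ≡ 7 (mod 8), (2/295) = +1, so (2/295)^4 = +1.
Reached (1/295) = 1. Collecting the sign flips along the way, the symbol is +1.

1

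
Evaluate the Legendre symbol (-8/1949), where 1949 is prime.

-1

First reduce: -8 ≡ 1941 (mod 1949).
Reciprocity: 1941 ≡ 1 and 1949 ≡ 1 (mod 4), so (1941/1949) = +(1949/1941).
Reduce top mod 1941: now compute (8/1941).
Pull out 2^3: since 1941 ≡ 5 (mod 8), (2/1941) = -1, so (2/1941)^3 = -1.
Reached (1/1941) = 1. Collecting the sign flips along the way, the symbol is -1.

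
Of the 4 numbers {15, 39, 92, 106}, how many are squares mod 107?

(15/107) = -1 → non-residue.
(39/107) = +1 → QR.
(92/107) = +1 → QR.
(106/107) = -1 → non-residue.
Total quadratic residues among the 4: 2.

2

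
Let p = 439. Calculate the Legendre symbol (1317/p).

0

First reduce: 1317 ≡ 0 (mod 439).
Top reduces to 0: gcd > 1, so the symbol is 0.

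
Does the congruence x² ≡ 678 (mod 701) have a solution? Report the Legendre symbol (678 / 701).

-1

Pull out 2: since 701 ≡ 5 (mod 8), (2/701) = -1.
Reciprocity: 339 ≡ 3 and 701 ≡ 1 (mod 4), so (339/701) = +(701/339).
Reduce top mod 339: now compute (23/339).
Reciprocity: 23 ≡ 3 and 339 ≡ 3 (mod 4), so (23/339) = −(339/23).
Reduce top mod 23: now compute (17/23).
Reciprocity: 17 ≡ 1 and 23 ≡ 3 (mod 4), so (17/23) = +(23/17).
Reduce top mod 17: now compute (6/17).
Pull out 2: since 17 ≡ 1 (mod 8), (2/17) = +1.
Reciprocity: 3 ≡ 3 and 17 ≡ 1 (mod 4), so (3/17) = +(17/3).
Reduce top mod 3: now compute (2/3).
Pull out 2: since 3 ≡ 3 (mod 8), (2/3) = -1.
Reached (1/3) = 1. Collecting the sign flips along the way, the symbol is -1.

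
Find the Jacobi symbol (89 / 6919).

Reciprocity: 89 ≡ 1 and 6919 ≡ 3 (mod 4), so (89/6919) = +(6919/89).
Reduce top mod 89: now compute (66/89).
Pull out 2: since 89 ≡ 1 (mod 8), (2/89) = +1.
Reciprocity: 33 ≡ 1 and 89 ≡ 1 (mod 4), so (33/89) = +(89/33).
Reduce top mod 33: now compute (23/33).
Reciprocity: 23 ≡ 3 and 33 ≡ 1 (mod 4), so (23/33) = +(33/23).
Reduce top mod 23: now compute (10/23).
Pull out 2: since 23 ≡ 7 (mod 8), (2/23) = +1.
Reciprocity: 5 ≡ 1 and 23 ≡ 3 (mod 4), so (5/23) = +(23/5).
Reduce top mod 5: now compute (3/5).
Reciprocity: 3 ≡ 3 and 5 ≡ 1 (mod 4), so (3/5) = +(5/3).
Reduce top mod 3: now compute (2/3).
Pull out 2: since 3 ≡ 3 (mod 8), (2/3) = -1.
Reached (1/3) = 1. Collecting the sign flips along the way, the symbol is -1.

-1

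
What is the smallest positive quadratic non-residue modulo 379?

2

(2/379) = −1, so 2 is the smallest positive non-residue mod 379.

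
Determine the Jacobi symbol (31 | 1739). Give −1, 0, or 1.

1

Reciprocity: 31 ≡ 3 and 1739 ≡ 3 (mod 4), so (31/1739) = −(1739/31).
Reduce top mod 31: now compute (3/31).
Reciprocity: 3 ≡ 3 and 31 ≡ 3 (mod 4), so (3/31) = −(31/3).
Reduce top mod 3: now compute (1/3).
Reached (1/3) = 1. Collecting the sign flips along the way, the symbol is +1.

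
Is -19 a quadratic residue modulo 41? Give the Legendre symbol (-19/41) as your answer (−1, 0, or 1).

Euler's criterion: (-19/41) ≡ 22^20 (mod 41).
22^2 ≡ 33 (mod 41)
22^4 ≡ 23 (mod 41)
22^8 ≡ 37 (mod 41)
22^16 ≡ 16 (mod 41)
22^20 = 22^(16+4) ≡ 40 (mod 41).
Result is 40 ≡ −1, so (-19/41) = −1.

-1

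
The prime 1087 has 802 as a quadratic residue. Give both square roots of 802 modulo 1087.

213, 874

Since 1087 ≡ 3 (mod 4), a square root of 802 is 802^((1087+1)/4) = 802^272 mod 1087.
Repeated squaring: 802^2≡787, 802^4≡866, 802^8≡1013, 802^16≡41, 802^32≡594, 802^64≡648, 802^128≡322, 802^256≡419 (mod 1087).
802^272 = 802^(256+16) ≡ 874 (mod 1087).
Check: 874² = 763876 ≡ 802 (mod 1087). The two roots are 213 and 874.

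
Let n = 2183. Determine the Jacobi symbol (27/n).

Reciprocity: 27 ≡ 3 and 2183 ≡ 3 (mod 4), so (27/2183) = −(2183/27).
Reduce top mod 27: now compute (23/27).
Reciprocity: 23 ≡ 3 and 27 ≡ 3 (mod 4), so (23/27) = −(27/23).
Reduce top mod 23: now compute (4/23).
Pull out 2^2: since 23 ≡ 7 (mod 8), (2/23) = +1, so (2/23)^2 = +1.
Reached (1/23) = 1. Collecting the sign flips along the way, the symbol is +1.

1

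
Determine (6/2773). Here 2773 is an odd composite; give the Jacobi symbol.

-1

Pull out 2: since 2773 ≡ 5 (mod 8), (2/2773) = -1.
Reciprocity: 3 ≡ 3 and 2773 ≡ 1 (mod 4), so (3/2773) = +(2773/3).
Reduce top mod 3: now compute (1/3).
Reached (1/3) = 1. Collecting the sign flips along the way, the symbol is -1.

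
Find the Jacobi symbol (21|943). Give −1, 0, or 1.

Reciprocity: 21 ≡ 1 and 943 ≡ 3 (mod 4), so (21/943) = +(943/21).
Reduce top mod 21: now compute (19/21).
Reciprocity: 19 ≡ 3 and 21 ≡ 1 (mod 4), so (19/21) = +(21/19).
Reduce top mod 19: now compute (2/19).
Pull out 2: since 19 ≡ 3 (mod 8), (2/19) = -1.
Reached (1/19) = 1. Collecting the sign flips along the way, the symbol is -1.

-1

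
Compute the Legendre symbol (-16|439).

First reduce: -16 ≡ 423 (mod 439).
Reciprocity: 423 ≡ 3 and 439 ≡ 3 (mod 4), so (423/439) = −(439/423).
Reduce top mod 423: now compute (16/423).
Pull out 2^4: since 423 ≡ 7 (mod 8), (2/423) = +1, so (2/423)^4 = +1.
Reached (1/423) = 1. Collecting the sign flips along the way, the symbol is -1.

-1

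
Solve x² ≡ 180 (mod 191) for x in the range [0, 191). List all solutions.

84, 107

Since 191 ≡ 3 (mod 4), a square root of 180 is 180^((191+1)/4) = 180^48 mod 191.
Repeated squaring: 180^2≡121, 180^4≡125, 180^8≡154, 180^16≡32, 180^32≡69 (mod 191).
180^48 = 180^(32+16) ≡ 107 (mod 191).
Check: 107² = 11449 ≡ 180 (mod 191). The two roots are 84 and 107.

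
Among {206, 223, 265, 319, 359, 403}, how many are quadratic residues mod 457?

3

(206/457) = -1 → non-residue.
(223/457) = -1 → non-residue.
(265/457) = +1 → QR.
(319/457) = -1 → non-residue.
(359/457) = +1 → QR.
(403/457) = +1 → QR.
Total quadratic residues among the 6: 3.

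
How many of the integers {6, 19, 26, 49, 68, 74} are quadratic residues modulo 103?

4

(6/103) = -1 → non-residue.
(19/103) = +1 → QR.
(26/103) = +1 → QR.
(49/103) = +1 → QR.
(68/103) = +1 → QR.
(74/103) = -1 → non-residue.
Total quadratic residues among the 6: 4.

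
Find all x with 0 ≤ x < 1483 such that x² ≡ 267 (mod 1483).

Since 1483 ≡ 3 (mod 4), a square root of 267 is 267^((1483+1)/4) = 267^371 mod 1483.
Repeated squaring: 267^2≡105, 267^4≡644, 267^8≡979, 267^16≡423, 267^32≡969, 267^64≡222, 267^128≡345, 267^256≡385 (mod 1483).
267^371 = 267^(256+64+32+16+2+1) ≡ 795 (mod 1483).
Check: 795² = 632025 ≡ 267 (mod 1483). The two roots are 688 and 795.

688, 795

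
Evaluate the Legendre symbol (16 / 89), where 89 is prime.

1

Pull out 2^4: since 89 ≡ 1 (mod 8), (2/89) = +1, so (2/89)^4 = +1.
Reached (1/89) = 1. Collecting the sign flips along the way, the symbol is +1.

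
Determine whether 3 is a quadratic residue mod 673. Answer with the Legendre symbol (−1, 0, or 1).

1

Reciprocity: 3 ≡ 3 and 673 ≡ 1 (mod 4), so (3/673) = +(673/3).
Reduce top mod 3: now compute (1/3).
Reached (1/3) = 1. Collecting the sign flips along the way, the symbol is +1.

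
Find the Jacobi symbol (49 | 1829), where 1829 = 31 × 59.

1

Reciprocity: 49 ≡ 1 and 1829 ≡ 1 (mod 4), so (49/1829) = +(1829/49).
Reduce top mod 49: now compute (16/49).
Pull out 2^4: since 49 ≡ 1 (mod 8), (2/49) = +1, so (2/49)^4 = +1.
Reached (1/49) = 1. Collecting the sign flips along the way, the symbol is +1.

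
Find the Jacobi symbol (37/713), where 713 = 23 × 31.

Reciprocity: 37 ≡ 1 and 713 ≡ 1 (mod 4), so (37/713) = +(713/37).
Reduce top mod 37: now compute (10/37).
Pull out 2: since 37 ≡ 5 (mod 8), (2/37) = -1.
Reciprocity: 5 ≡ 1 and 37 ≡ 1 (mod 4), so (5/37) = +(37/5).
Reduce top mod 5: now compute (2/5).
Pull out 2: since 5 ≡ 5 (mod 8), (2/5) = -1.
Reached (1/5) = 1. Collecting the sign flips along the way, the symbol is +1.

1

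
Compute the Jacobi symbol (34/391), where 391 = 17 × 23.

0

Pull out 2: since 391 ≡ 7 (mod 8), (2/391) = +1.
Reciprocity: 17 ≡ 1 and 391 ≡ 3 (mod 4), so (17/391) = +(391/17).
Reduce top mod 17: now compute (0/17).
Top reduces to 0: gcd > 1, so the symbol is 0.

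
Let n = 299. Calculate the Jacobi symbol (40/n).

Pull out 2^3: since 299 ≡ 3 (mod 8), (2/299) = -1, so (2/299)^3 = -1.
Reciprocity: 5 ≡ 1 and 299 ≡ 3 (mod 4), so (5/299) = +(299/5).
Reduce top mod 5: now compute (4/5).
Pull out 2^2: since 5 ≡ 5 (mod 8), (2/5) = -1, so (2/5)^2 = +1.
Reached (1/5) = 1. Collecting the sign flips along the way, the symbol is -1.

-1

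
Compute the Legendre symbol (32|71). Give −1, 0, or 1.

1

Euler's criterion: (32/71) ≡ 32^35 (mod 71).
32^2 ≡ 30 (mod 71)
32^4 ≡ 48 (mod 71)
32^8 ≡ 32 (mod 71)
32^16 ≡ 30 (mod 71)
32^32 ≡ 48 (mod 71)
32^35 = 32^(32+2+1) ≡ 1 (mod 71).
Result is 1, so (32/71) = 1.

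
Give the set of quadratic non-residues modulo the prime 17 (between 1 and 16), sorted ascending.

Square k = 1,…,8 (k and 17−k give the same square):
1²=1, 2²=4, 3²=9, 4²=16, 5²≡8, 6²≡2, 7²≡15, 8²≡13 (mod 17).
The residues are {1, 2, 4, 8, 9, 13, 15, 16}; the non-residues are the remaining 8 nonzero classes.

3 5 6 7 10 11 12 14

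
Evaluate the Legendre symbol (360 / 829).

-1

Euler's criterion: (360/829) ≡ 360^414 (mod 829).
360^2 ≡ 276 (mod 829)
360^4 ≡ 737 (mod 829)
360^8 ≡ 174 (mod 829)
360^16 ≡ 432 (mod 829)
360^32 ≡ 99 (mod 829)
360^64 ≡ 682 (mod 829)
360^128 ≡ 55 (mod 829)
360^256 ≡ 538 (mod 829)
360^414 = 360^(256+128+16+8+4+2) ≡ 828 (mod 829).
Result is 828 ≡ −1, so (360/829) = −1.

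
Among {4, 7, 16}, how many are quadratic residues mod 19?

(4/19) = +1 → QR.
(7/19) = +1 → QR.
(16/19) = +1 → QR.
Total quadratic residues among the 3: 3.

3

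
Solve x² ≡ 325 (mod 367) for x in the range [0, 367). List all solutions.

Since 367 ≡ 3 (mod 4), a square root of 325 is 325^((367+1)/4) = 325^92 mod 367.
Repeated squaring: 325^2≡296, 325^4≡270, 325^8≡234, 325^16≡73, 325^32≡191, 325^64≡148 (mod 367).
325^92 = 325^(64+16+8+4) ≡ 208 (mod 367).
Check: 208² = 43264 ≡ 325 (mod 367). The two roots are 159 and 208.

159, 208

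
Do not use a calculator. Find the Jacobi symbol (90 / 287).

Pull out 2: since 287 ≡ 7 (mod 8), (2/287) = +1.
Reciprocity: 45 ≡ 1 and 287 ≡ 3 (mod 4), so (45/287) = +(287/45).
Reduce top mod 45: now compute (17/45).
Reciprocity: 17 ≡ 1 and 45 ≡ 1 (mod 4), so (17/45) = +(45/17).
Reduce top mod 17: now compute (11/17).
Reciprocity: 11 ≡ 3 and 17 ≡ 1 (mod 4), so (11/17) = +(17/11).
Reduce top mod 11: now compute (6/11).
Pull out 2: since 11 ≡ 3 (mod 8), (2/11) = -1.
Reciprocity: 3 ≡ 3 and 11 ≡ 3 (mod 4), so (3/11) = −(11/3).
Reduce top mod 3: now compute (2/3).
Pull out 2: since 3 ≡ 3 (mod 8), (2/3) = -1.
Reached (1/3) = 1. Collecting the sign flips along the way, the symbol is -1.

-1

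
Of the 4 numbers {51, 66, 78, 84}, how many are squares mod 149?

(51/149) = -1 → non-residue.
(66/149) = -1 → non-residue.
(78/149) = -1 → non-residue.
(84/149) = -1 → non-residue.
Total quadratic residues among the 4: 0.

0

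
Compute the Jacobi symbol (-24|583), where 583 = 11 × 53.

First reduce: -24 ≡ 559 (mod 583).
Reciprocity: 559 ≡ 3 and 583 ≡ 3 (mod 4), so (559/583) = −(583/559).
Reduce top mod 559: now compute (24/559).
Pull out 2^3: since 559 ≡ 7 (mod 8), (2/559) = +1, so (2/559)^3 = +1.
Reciprocity: 3 ≡ 3 and 559 ≡ 3 (mod 4), so (3/559) = −(559/3).
Reduce top mod 3: now compute (1/3).
Reached (1/3) = 1. Collecting the sign flips along the way, the symbol is +1.

1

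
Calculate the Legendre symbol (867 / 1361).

-1

Reciprocity: 867 ≡ 3 and 1361 ≡ 1 (mod 4), so (867/1361) = +(1361/867).
Reduce top mod 867: now compute (494/867).
Pull out 2: since 867 ≡ 3 (mod 8), (2/867) = -1.
Reciprocity: 247 ≡ 3 and 867 ≡ 3 (mod 4), so (247/867) = −(867/247).
Reduce top mod 247: now compute (126/247).
Pull out 2: since 247 ≡ 7 (mod 8), (2/247) = +1.
Reciprocity: 63 ≡ 3 and 247 ≡ 3 (mod 4), so (63/247) = −(247/63).
Reduce top mod 63: now compute (58/63).
Pull out 2: since 63 ≡ 7 (mod 8), (2/63) = +1.
Reciprocity: 29 ≡ 1 and 63 ≡ 3 (mod 4), so (29/63) = +(63/29).
Reduce top mod 29: now compute (5/29).
Reciprocity: 5 ≡ 1 and 29 ≡ 1 (mod 4), so (5/29) = +(29/5).
Reduce top mod 5: now compute (4/5).
Pull out 2^2: since 5 ≡ 5 (mod 8), (2/5) = -1, so (2/5)^2 = +1.
Reached (1/5) = 1. Collecting the sign flips along the way, the symbol is -1.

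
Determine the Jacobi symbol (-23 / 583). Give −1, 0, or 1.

1

First reduce: -23 ≡ 560 (mod 583).
Pull out 2^4: since 583 ≡ 7 (mod 8), (2/583) = +1, so (2/583)^4 = +1.
Reciprocity: 35 ≡ 3 and 583 ≡ 3 (mod 4), so (35/583) = −(583/35).
Reduce top mod 35: now compute (23/35).
Reciprocity: 23 ≡ 3 and 35 ≡ 3 (mod 4), so (23/35) = −(35/23).
Reduce top mod 23: now compute (12/23).
Pull out 2^2: since 23 ≡ 7 (mod 8), (2/23) = +1, so (2/23)^2 = +1.
Reciprocity: 3 ≡ 3 and 23 ≡ 3 (mod 4), so (3/23) = −(23/3).
Reduce top mod 3: now compute (2/3).
Pull out 2: since 3 ≡ 3 (mod 8), (2/3) = -1.
Reached (1/3) = 1. Collecting the sign flips along the way, the symbol is +1.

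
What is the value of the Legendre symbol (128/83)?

First reduce: 128 ≡ 45 (mod 83).
Reciprocity: 45 ≡ 1 and 83 ≡ 3 (mod 4), so (45/83) = +(83/45).
Reduce top mod 45: now compute (38/45).
Pull out 2: since 45 ≡ 5 (mod 8), (2/45) = -1.
Reciprocity: 19 ≡ 3 and 45 ≡ 1 (mod 4), so (19/45) = +(45/19).
Reduce top mod 19: now compute (7/19).
Reciprocity: 7 ≡ 3 and 19 ≡ 3 (mod 4), so (7/19) = −(19/7).
Reduce top mod 7: now compute (5/7).
Reciprocity: 5 ≡ 1 and 7 ≡ 3 (mod 4), so (5/7) = +(7/5).
Reduce top mod 5: now compute (2/5).
Pull out 2: since 5 ≡ 5 (mod 8), (2/5) = -1.
Reached (1/5) = 1. Collecting the sign flips along the way, the symbol is -1.

-1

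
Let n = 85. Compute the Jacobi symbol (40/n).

Pull out 2^3: since 85 ≡ 5 (mod 8), (2/85) = -1, so (2/85)^3 = -1.
Reciprocity: 5 ≡ 1 and 85 ≡ 1 (mod 4), so (5/85) = +(85/5).
Reduce top mod 5: now compute (0/5).
Top reduces to 0: gcd > 1, so the symbol is 0.

0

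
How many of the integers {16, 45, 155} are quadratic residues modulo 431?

(16/431) = +1 → QR.
(45/431) = +1 → QR.
(155/431) = -1 → non-residue.
Total quadratic residues among the 3: 2.

2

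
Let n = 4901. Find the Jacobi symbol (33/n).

Reciprocity: 33 ≡ 1 and 4901 ≡ 1 (mod 4), so (33/4901) = +(4901/33).
Reduce top mod 33: now compute (17/33).
Reciprocity: 17 ≡ 1 and 33 ≡ 1 (mod 4), so (17/33) = +(33/17).
Reduce top mod 17: now compute (16/17).
Pull out 2^4: since 17 ≡ 1 (mod 8), (2/17) = +1, so (2/17)^4 = +1.
Reached (1/17) = 1. Collecting the sign flips along the way, the symbol is +1.

1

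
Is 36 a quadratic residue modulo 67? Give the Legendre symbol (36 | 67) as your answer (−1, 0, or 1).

Pull out 2^2: since 67 ≡ 3 (mod 8), (2/67) = -1, so (2/67)^2 = +1.
Reciprocity: 9 ≡ 1 and 67 ≡ 3 (mod 4), so (9/67) = +(67/9).
Reduce top mod 9: now compute (4/9).
Pull out 2^2: since 9 ≡ 1 (mod 8), (2/9) = +1, so (2/9)^2 = +1.
Reached (1/9) = 1. Collecting the sign flips along the way, the symbol is +1.

1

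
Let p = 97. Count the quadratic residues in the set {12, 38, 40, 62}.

2

(12/97) = +1 → QR.
(38/97) = -1 → non-residue.
(40/97) = -1 → non-residue.
(62/97) = +1 → QR.
Total quadratic residues among the 4: 2.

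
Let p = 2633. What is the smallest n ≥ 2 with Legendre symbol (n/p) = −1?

(2/2633) = +1, so 2 is a residue.
(3/2633) = −1, so 3 is the smallest positive non-residue mod 2633.

3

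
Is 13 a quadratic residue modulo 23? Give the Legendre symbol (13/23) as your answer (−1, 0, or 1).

Reciprocity: 13 ≡ 1 and 23 ≡ 3 (mod 4), so (13/23) = +(23/13).
Reduce top mod 13: now compute (10/13).
Pull out 2: since 13 ≡ 5 (mod 8), (2/13) = -1.
Reciprocity: 5 ≡ 1 and 13 ≡ 1 (mod 4), so (5/13) = +(13/5).
Reduce top mod 5: now compute (3/5).
Reciprocity: 3 ≡ 3 and 5 ≡ 1 (mod 4), so (3/5) = +(5/3).
Reduce top mod 3: now compute (2/3).
Pull out 2: since 3 ≡ 3 (mod 8), (2/3) = -1.
Reached (1/3) = 1. Collecting the sign flips along the way, the symbol is +1.

1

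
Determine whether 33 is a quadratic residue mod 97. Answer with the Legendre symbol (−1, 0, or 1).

Reciprocity: 33 ≡ 1 and 97 ≡ 1 (mod 4), so (33/97) = +(97/33).
Reduce top mod 33: now compute (31/33).
Reciprocity: 31 ≡ 3 and 33 ≡ 1 (mod 4), so (31/33) = +(33/31).
Reduce top mod 31: now compute (2/31).
Pull out 2: since 31 ≡ 7 (mod 8), (2/31) = +1.
Reached (1/31) = 1. Collecting the sign flips along the way, the symbol is +1.

1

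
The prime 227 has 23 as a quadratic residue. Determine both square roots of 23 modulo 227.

Since 227 ≡ 3 (mod 4), a square root of 23 is 23^((227+1)/4) = 23^57 mod 227.
Repeated squaring: 23^2≡75, 23^4≡177, 23^8≡3, 23^16≡9, 23^32≡81 (mod 227).
23^57 = 23^(32+16+8+1) ≡ 134 (mod 227).
Check: 134² = 17956 ≡ 23 (mod 227). The two roots are 93 and 134.

93, 134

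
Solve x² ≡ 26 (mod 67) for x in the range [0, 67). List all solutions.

Since 67 ≡ 3 (mod 4), a square root of 26 is 26^((67+1)/4) = 26^17 mod 67.
Repeated squaring: 26^2≡6, 26^4≡36, 26^8≡23, 26^16≡60 (mod 67).
26^17 = 26^(16+1) ≡ 19 (mod 67).
Check: 19² = 361 ≡ 26 (mod 67). The two roots are 19 and 48.

19, 48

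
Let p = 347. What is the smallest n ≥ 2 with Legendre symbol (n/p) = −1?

2

(2/347) = −1, so 2 is the smallest positive non-residue mod 347.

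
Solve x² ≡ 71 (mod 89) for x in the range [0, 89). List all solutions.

31, 58

89 ≡ 1 (mod 4), so we find a root by search.
Trying successive values, 31² = 961 ≡ 71 (mod 89). The other root is 89 − 31 = 58.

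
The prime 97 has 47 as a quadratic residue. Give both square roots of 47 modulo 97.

12, 85

97 ≡ 1 (mod 4), so we find a root by search.
Trying successive values, 12² = 144 ≡ 47 (mod 97). The other root is 97 − 12 = 85.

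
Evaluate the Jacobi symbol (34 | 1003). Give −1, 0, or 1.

0

Pull out 2: since 1003 ≡ 3 (mod 8), (2/1003) = -1.
Reciprocity: 17 ≡ 1 and 1003 ≡ 3 (mod 4), so (17/1003) = +(1003/17).
Reduce top mod 17: now compute (0/17).
Top reduces to 0: gcd > 1, so the symbol is 0.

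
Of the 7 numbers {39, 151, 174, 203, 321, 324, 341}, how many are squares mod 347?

4

(39/347) = +1 → QR.
(151/347) = -1 → non-residue.
(174/347) = -1 → non-residue.
(203/347) = -1 → non-residue.
(321/347) = +1 → QR.
(324/347) = +1 → QR.
(341/347) = +1 → QR.
Total quadratic residues among the 7: 4.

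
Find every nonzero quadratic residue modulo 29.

1, 4, 5, 6, 7, 9, 13, 16, 20, 22, 23, 24, 25, 28

Square k = 1,…,14 (k and 29−k give the same square):
1²=1, 2²=4, 3²=9, 4²=16, 5²=25, 6²≡7, 7²≡20, 8²≡6, 9²≡23, 10²≡13, 11²≡5, 12²≡28, 13²≡24, 14²≡22 (mod 29).
So the quadratic residues mod 29 are {1, 4, 5, 6, 7, 9, 13, 16, 20, 22, 23, 24, 25, 28}.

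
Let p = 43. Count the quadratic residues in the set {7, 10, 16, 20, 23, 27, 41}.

4

(7/43) = -1 → non-residue.
(10/43) = +1 → QR.
(16/43) = +1 → QR.
(20/43) = -1 → non-residue.
(23/43) = +1 → QR.
(27/43) = -1 → non-residue.
(41/43) = +1 → QR.
Total quadratic residues among the 7: 4.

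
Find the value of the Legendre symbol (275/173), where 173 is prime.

-1

Euler's criterion: (275/173) ≡ 102^86 (mod 173).
102^2 ≡ 24 (mod 173)
102^4 ≡ 57 (mod 173)
102^8 ≡ 135 (mod 173)
102^16 ≡ 60 (mod 173)
102^32 ≡ 140 (mod 173)
102^64 ≡ 51 (mod 173)
102^86 = 102^(64+16+4+2) ≡ 172 (mod 173).
Result is 172 ≡ −1, so (275/173) = −1.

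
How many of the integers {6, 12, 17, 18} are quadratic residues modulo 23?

3

(6/23) = +1 → QR.
(12/23) = +1 → QR.
(17/23) = -1 → non-residue.
(18/23) = +1 → QR.
Total quadratic residues among the 4: 3.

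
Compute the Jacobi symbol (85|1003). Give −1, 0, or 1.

Reciprocity: 85 ≡ 1 and 1003 ≡ 3 (mod 4), so (85/1003) = +(1003/85).
Reduce top mod 85: now compute (68/85).
Pull out 2^2: since 85 ≡ 5 (mod 8), (2/85) = -1, so (2/85)^2 = +1.
Reciprocity: 17 ≡ 1 and 85 ≡ 1 (mod 4), so (17/85) = +(85/17).
Reduce top mod 17: now compute (0/17).
Top reduces to 0: gcd > 1, so the symbol is 0.

0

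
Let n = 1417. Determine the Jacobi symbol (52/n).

Pull out 2^2: since 1417 ≡ 1 (mod 8), (2/1417) = +1, so (2/1417)^2 = +1.
Reciprocity: 13 ≡ 1 and 1417 ≡ 1 (mod 4), so (13/1417) = +(1417/13).
Reduce top mod 13: now compute (0/13).
Top reduces to 0: gcd > 1, so the symbol is 0.

0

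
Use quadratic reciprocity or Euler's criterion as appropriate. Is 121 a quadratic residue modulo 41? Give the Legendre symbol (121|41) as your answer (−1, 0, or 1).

1

Euler's criterion: (121/41) ≡ 39^20 (mod 41).
39^2 ≡ 4 (mod 41)
39^4 ≡ 16 (mod 41)
39^8 ≡ 10 (mod 41)
39^16 ≡ 18 (mod 41)
39^20 = 39^(16+4) ≡ 1 (mod 41).
Result is 1, so (121/41) = 1.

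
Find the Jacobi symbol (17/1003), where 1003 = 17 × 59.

Reciprocity: 17 ≡ 1 and 1003 ≡ 3 (mod 4), so (17/1003) = +(1003/17).
Reduce top mod 17: now compute (0/17).
Top reduces to 0: gcd > 1, so the symbol is 0.

0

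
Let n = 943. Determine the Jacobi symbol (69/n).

Reciprocity: 69 ≡ 1 and 943 ≡ 3 (mod 4), so (69/943) = +(943/69).
Reduce top mod 69: now compute (46/69).
Pull out 2: since 69 ≡ 5 (mod 8), (2/69) = -1.
Reciprocity: 23 ≡ 3 and 69 ≡ 1 (mod 4), so (23/69) = +(69/23).
Reduce top mod 23: now compute (0/23).
Top reduces to 0: gcd > 1, so the symbol is 0.

0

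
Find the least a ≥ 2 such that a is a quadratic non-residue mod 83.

2

(2/83) = −1, so 2 is the smallest positive non-residue mod 83.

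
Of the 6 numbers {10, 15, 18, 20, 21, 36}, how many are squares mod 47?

3

(10/47) = -1 → non-residue.
(15/47) = -1 → non-residue.
(18/47) = +1 → QR.
(20/47) = -1 → non-residue.
(21/47) = +1 → QR.
(36/47) = +1 → QR.
Total quadratic residues among the 6: 3.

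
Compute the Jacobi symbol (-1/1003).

First reduce: -1 ≡ 1002 (mod 1003).
Pull out 2: since 1003 ≡ 3 (mod 8), (2/1003) = -1.
Reciprocity: 501 ≡ 1 and 1003 ≡ 3 (mod 4), so (501/1003) = +(1003/501).
Reduce top mod 501: now compute (1/501).
Reached (1/501) = 1. Collecting the sign flips along the way, the symbol is -1.

-1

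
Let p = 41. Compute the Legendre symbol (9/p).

1

Reciprocity: 9 ≡ 1 and 41 ≡ 1 (mod 4), so (9/41) = +(41/9).
Reduce top mod 9: now compute (5/9).
Reciprocity: 5 ≡ 1 and 9 ≡ 1 (mod 4), so (5/9) = +(9/5).
Reduce top mod 5: now compute (4/5).
Pull out 2^2: since 5 ≡ 5 (mod 8), (2/5) = -1, so (2/5)^2 = +1.
Reached (1/5) = 1. Collecting the sign flips along the way, the symbol is +1.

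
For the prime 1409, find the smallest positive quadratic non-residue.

3

(2/1409) = +1, so 2 is a residue.
(3/1409) = −1, so 3 is the smallest positive non-residue mod 1409.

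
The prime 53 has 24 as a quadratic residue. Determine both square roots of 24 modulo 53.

17, 36

53 ≡ 1 (mod 4), so we find a root by search.
Trying successive values, 17² = 289 ≡ 24 (mod 53). The other root is 53 − 17 = 36.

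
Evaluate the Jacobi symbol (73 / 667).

-1

Reciprocity: 73 ≡ 1 and 667 ≡ 3 (mod 4), so (73/667) = +(667/73).
Reduce top mod 73: now compute (10/73).
Pull out 2: since 73 ≡ 1 (mod 8), (2/73) = +1.
Reciprocity: 5 ≡ 1 and 73 ≡ 1 (mod 4), so (5/73) = +(73/5).
Reduce top mod 5: now compute (3/5).
Reciprocity: 3 ≡ 3 and 5 ≡ 1 (mod 4), so (3/5) = +(5/3).
Reduce top mod 3: now compute (2/3).
Pull out 2: since 3 ≡ 3 (mod 8), (2/3) = -1.
Reached (1/3) = 1. Collecting the sign flips along the way, the symbol is -1.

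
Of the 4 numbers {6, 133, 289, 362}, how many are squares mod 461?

(6/461) = +1 → QR.
(133/461) = -1 → non-residue.
(289/461) = +1 → QR.
(362/461) = -1 → non-residue.
Total quadratic residues among the 4: 2.

2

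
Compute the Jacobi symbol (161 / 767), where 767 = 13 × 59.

1

Reciprocity: 161 ≡ 1 and 767 ≡ 3 (mod 4), so (161/767) = +(767/161).
Reduce top mod 161: now compute (123/161).
Reciprocity: 123 ≡ 3 and 161 ≡ 1 (mod 4), so (123/161) = +(161/123).
Reduce top mod 123: now compute (38/123).
Pull out 2: since 123 ≡ 3 (mod 8), (2/123) = -1.
Reciprocity: 19 ≡ 3 and 123 ≡ 3 (mod 4), so (19/123) = −(123/19).
Reduce top mod 19: now compute (9/19).
Reciprocity: 9 ≡ 1 and 19 ≡ 3 (mod 4), so (9/19) = +(19/9).
Reduce top mod 9: now compute (1/9).
Reached (1/9) = 1. Collecting the sign flips along the way, the symbol is +1.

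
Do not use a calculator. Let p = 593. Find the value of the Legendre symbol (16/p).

1

Pull out 2^4: since 593 ≡ 1 (mod 8), (2/593) = +1, so (2/593)^4 = +1.
Reached (1/593) = 1. Collecting the sign flips along the way, the symbol is +1.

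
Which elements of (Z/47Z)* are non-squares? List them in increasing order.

5, 10, 11, 13, 15, 19, 20, 22, 23, 26, 29, 30, 31, 33, 35, 38, 39, 40, 41, 43, 44, 45, 46

Square k = 1,…,23 (k and 47−k give the same square):
1²=1, 2²=4, 3²=9, 4²=16, 5²=25, 6²=36, 7²≡2, 8²≡17, 9²≡34, 10²≡6, 11²≡27, 12²≡3, 13²≡28, 14²≡8, 15²≡37, 16²≡21, 17²≡7, 18²≡42, 19²≡32, 20²≡24, 21²≡18, 22²≡14, 23²≡12 (mod 47).
The residues are {1, 2, 3, 4, 6, 7, 8, 9, 12, 14, 16, 17, 18, 21, 24, 25, 27, 28, 32, 34, 36, 37, 42}; the non-residues are the remaining 23 nonzero classes.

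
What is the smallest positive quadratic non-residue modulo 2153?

3

(2/2153) = +1, so 2 is a residue.
(3/2153) = −1, so 3 is the smallest positive non-residue mod 2153.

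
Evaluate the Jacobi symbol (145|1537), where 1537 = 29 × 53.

0

Reciprocity: 145 ≡ 1 and 1537 ≡ 1 (mod 4), so (145/1537) = +(1537/145).
Reduce top mod 145: now compute (87/145).
Reciprocity: 87 ≡ 3 and 145 ≡ 1 (mod 4), so (87/145) = +(145/87).
Reduce top mod 87: now compute (58/87).
Pull out 2: since 87 ≡ 7 (mod 8), (2/87) = +1.
Reciprocity: 29 ≡ 1 and 87 ≡ 3 (mod 4), so (29/87) = +(87/29).
Reduce top mod 29: now compute (0/29).
Top reduces to 0: gcd > 1, so the symbol is 0.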